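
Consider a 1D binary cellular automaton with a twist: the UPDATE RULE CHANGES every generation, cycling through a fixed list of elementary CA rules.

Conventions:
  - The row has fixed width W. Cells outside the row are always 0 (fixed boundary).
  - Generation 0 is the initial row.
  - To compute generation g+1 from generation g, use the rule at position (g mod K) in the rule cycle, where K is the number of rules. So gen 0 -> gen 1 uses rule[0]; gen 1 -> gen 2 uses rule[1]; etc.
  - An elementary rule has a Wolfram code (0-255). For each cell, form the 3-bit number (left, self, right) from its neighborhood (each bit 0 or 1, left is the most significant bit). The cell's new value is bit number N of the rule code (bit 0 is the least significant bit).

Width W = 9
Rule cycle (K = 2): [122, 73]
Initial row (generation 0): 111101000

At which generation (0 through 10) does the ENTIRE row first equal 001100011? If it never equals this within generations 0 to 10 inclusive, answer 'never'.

Answer: never

Derivation:
Gen 0: 111101000
Gen 1 (rule 122): 100110100
Gen 2 (rule 73): 000110001
Gen 3 (rule 122): 001111010
Gen 4 (rule 73): 101001000
Gen 5 (rule 122): 010110100
Gen 6 (rule 73): 000110001
Gen 7 (rule 122): 001111010
Gen 8 (rule 73): 101001000
Gen 9 (rule 122): 010110100
Gen 10 (rule 73): 000110001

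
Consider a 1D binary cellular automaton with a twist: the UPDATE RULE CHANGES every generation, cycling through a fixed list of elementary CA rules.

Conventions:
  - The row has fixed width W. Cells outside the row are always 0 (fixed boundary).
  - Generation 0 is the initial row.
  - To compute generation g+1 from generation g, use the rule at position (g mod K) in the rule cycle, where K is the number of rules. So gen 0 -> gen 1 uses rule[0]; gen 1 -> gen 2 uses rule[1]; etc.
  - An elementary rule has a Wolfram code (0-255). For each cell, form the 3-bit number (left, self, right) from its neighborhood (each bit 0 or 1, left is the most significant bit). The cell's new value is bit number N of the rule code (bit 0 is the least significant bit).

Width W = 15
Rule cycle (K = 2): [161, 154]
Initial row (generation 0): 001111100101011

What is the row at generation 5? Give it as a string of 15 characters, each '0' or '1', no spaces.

Answer: 000010001001001

Derivation:
Gen 0: 001111100101011
Gen 1 (rule 161): 100111000010100
Gen 2 (rule 154): 011110100100010
Gen 3 (rule 161): 001101000001000
Gen 4 (rule 154): 011000100010100
Gen 5 (rule 161): 000010001001001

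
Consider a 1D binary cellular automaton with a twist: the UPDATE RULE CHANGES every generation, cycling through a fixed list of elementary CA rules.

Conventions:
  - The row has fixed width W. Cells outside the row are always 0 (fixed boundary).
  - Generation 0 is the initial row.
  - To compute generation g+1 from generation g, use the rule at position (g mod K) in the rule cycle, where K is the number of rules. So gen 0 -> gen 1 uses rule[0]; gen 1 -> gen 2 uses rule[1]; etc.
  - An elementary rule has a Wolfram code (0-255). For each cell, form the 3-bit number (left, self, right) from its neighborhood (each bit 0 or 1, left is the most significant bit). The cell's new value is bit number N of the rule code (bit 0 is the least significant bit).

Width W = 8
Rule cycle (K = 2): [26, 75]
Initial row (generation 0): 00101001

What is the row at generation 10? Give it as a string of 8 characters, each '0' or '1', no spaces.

Gen 0: 00101001
Gen 1 (rule 26): 01000110
Gen 2 (rule 75): 10011110
Gen 3 (rule 26): 01110001
Gen 4 (rule 75): 11010110
Gen 5 (rule 26): 10000101
Gen 6 (rule 75): 00111000
Gen 7 (rule 26): 01100100
Gen 8 (rule 75): 11101001
Gen 9 (rule 26): 10000110
Gen 10 (rule 75): 00111110

Answer: 00111110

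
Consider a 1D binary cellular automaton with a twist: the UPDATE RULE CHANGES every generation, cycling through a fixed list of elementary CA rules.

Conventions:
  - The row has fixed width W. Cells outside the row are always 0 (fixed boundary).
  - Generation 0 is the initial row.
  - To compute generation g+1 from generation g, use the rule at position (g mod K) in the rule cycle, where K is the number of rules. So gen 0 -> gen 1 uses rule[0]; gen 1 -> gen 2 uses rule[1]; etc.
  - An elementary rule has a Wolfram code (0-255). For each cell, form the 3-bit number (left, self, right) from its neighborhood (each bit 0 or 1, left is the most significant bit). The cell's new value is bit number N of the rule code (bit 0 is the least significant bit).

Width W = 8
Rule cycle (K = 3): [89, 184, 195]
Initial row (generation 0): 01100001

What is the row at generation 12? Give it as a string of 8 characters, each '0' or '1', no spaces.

Gen 0: 01100001
Gen 1 (rule 89): 01111100
Gen 2 (rule 184): 01111010
Gen 3 (rule 195): 10111000
Gen 4 (rule 89): 00101111
Gen 5 (rule 184): 00011110
Gen 6 (rule 195): 11101110
Gen 7 (rule 89): 10101011
Gen 8 (rule 184): 01010110
Gen 9 (rule 195): 10000010
Gen 10 (rule 89): 01111001
Gen 11 (rule 184): 01110100
Gen 12 (rule 195): 10110001

Answer: 10110001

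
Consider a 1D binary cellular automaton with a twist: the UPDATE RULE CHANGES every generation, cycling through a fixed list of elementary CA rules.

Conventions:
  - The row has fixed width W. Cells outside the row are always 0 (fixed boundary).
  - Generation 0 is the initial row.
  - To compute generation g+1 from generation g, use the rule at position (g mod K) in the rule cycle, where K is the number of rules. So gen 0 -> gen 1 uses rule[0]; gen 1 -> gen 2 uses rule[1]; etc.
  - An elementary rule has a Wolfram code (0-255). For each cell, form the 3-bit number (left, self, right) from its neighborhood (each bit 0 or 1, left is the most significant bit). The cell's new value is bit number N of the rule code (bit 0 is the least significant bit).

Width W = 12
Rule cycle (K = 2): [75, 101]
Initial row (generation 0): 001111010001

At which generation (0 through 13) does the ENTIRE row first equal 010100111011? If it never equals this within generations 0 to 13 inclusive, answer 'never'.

Answer: never

Derivation:
Gen 0: 001111010001
Gen 1 (rule 75): 111001000110
Gen 2 (rule 101): 001001010010
Gen 3 (rule 75): 110010000100
Gen 4 (rule 101): 010010110101
Gen 5 (rule 75): 100100110000
Gen 6 (rule 101): 100100010111
Gen 7 (rule 75): 001001100101
Gen 8 (rule 101): 101000100111
Gen 9 (rule 75): 000011001101
Gen 10 (rule 101): 111001000111
Gen 11 (rule 75): 101010011101
Gen 12 (rule 101): 111110000111
Gen 13 (rule 75): 100010111101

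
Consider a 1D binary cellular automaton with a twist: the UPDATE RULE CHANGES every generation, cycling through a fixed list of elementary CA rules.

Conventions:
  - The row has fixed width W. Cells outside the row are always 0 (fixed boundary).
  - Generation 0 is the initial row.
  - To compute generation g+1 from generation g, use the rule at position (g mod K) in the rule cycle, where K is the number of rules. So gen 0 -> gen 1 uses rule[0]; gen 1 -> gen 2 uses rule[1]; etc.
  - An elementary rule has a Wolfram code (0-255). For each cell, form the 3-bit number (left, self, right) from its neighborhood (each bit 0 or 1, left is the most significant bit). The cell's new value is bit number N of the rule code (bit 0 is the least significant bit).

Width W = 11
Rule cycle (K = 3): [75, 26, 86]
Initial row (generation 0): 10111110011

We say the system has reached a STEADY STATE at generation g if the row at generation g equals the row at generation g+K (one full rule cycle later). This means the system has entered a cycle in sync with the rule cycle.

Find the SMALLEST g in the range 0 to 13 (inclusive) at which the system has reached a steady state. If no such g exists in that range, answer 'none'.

Gen 0: 10111110011
Gen 1 (rule 75): 00100010111
Gen 2 (rule 26): 01010100100
Gen 3 (rule 86): 11010111110
Gen 4 (rule 75): 11000100010
Gen 5 (rule 26): 10101010101
Gen 6 (rule 86): 10101010101
Gen 7 (rule 75): 00000000000
Gen 8 (rule 26): 00000000000
Gen 9 (rule 86): 00000000000
Gen 10 (rule 75): 11111111111
Gen 11 (rule 26): 10000000000
Gen 12 (rule 86): 11000000000
Gen 13 (rule 75): 11011111111
Gen 14 (rule 26): 10010000000
Gen 15 (rule 86): 11111000000
Gen 16 (rule 75): 10001011111

Answer: none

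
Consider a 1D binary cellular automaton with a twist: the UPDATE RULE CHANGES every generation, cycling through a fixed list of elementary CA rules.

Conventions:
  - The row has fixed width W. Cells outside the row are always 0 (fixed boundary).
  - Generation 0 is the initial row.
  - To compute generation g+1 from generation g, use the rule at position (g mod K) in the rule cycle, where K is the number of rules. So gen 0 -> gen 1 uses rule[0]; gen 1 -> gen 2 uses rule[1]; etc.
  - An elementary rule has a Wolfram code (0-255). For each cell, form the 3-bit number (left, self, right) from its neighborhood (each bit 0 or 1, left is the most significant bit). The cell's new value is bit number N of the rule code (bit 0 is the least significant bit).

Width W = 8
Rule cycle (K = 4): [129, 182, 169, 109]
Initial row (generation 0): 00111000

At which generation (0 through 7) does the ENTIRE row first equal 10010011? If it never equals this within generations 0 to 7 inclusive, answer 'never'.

Answer: 1

Derivation:
Gen 0: 00111000
Gen 1 (rule 129): 10010011
Gen 2 (rule 182): 11111100
Gen 3 (rule 169): 11111001
Gen 4 (rule 109): 10001001
Gen 5 (rule 129): 00100000
Gen 6 (rule 182): 01110000
Gen 7 (rule 169): 01100111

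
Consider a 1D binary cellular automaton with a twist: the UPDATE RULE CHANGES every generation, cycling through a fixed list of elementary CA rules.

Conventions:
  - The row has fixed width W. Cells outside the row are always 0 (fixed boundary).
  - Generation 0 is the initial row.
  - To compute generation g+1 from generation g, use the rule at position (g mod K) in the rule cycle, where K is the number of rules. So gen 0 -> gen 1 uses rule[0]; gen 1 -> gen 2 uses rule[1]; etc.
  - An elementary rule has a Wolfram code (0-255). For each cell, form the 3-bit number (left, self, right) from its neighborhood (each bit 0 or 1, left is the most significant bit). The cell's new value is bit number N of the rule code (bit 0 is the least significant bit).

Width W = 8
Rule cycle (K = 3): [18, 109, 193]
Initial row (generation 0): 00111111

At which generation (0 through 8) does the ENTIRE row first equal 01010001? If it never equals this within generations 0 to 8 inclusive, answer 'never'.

Answer: never

Derivation:
Gen 0: 00111111
Gen 1 (rule 18): 01000000
Gen 2 (rule 109): 01011111
Gen 3 (rule 193): 00001111
Gen 4 (rule 18): 00010000
Gen 5 (rule 109): 11010111
Gen 6 (rule 193): 01000011
Gen 7 (rule 18): 10100100
Gen 8 (rule 109): 11100101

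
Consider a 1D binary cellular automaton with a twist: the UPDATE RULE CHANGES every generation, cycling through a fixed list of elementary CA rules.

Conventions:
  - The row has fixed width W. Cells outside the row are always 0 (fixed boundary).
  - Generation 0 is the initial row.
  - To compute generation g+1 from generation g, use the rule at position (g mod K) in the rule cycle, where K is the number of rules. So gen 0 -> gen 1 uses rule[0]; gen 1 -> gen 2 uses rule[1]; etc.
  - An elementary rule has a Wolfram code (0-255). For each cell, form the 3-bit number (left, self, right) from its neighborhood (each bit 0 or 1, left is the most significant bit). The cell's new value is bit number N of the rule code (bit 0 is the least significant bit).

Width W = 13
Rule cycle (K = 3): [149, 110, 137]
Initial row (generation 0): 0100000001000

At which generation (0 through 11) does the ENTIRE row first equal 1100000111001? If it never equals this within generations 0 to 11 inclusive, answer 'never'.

Gen 0: 0100000001000
Gen 1 (rule 149): 0111111101111
Gen 2 (rule 110): 1100000111001
Gen 3 (rule 137): 1001110110000
Gen 4 (rule 149): 1100100001111
Gen 5 (rule 110): 1101100011001
Gen 6 (rule 137): 1001001010000
Gen 7 (rule 149): 1101101011111
Gen 8 (rule 110): 1111111110001
Gen 9 (rule 137): 1111111100100
Gen 10 (rule 149): 0111111010111
Gen 11 (rule 110): 1100001111101

Answer: 2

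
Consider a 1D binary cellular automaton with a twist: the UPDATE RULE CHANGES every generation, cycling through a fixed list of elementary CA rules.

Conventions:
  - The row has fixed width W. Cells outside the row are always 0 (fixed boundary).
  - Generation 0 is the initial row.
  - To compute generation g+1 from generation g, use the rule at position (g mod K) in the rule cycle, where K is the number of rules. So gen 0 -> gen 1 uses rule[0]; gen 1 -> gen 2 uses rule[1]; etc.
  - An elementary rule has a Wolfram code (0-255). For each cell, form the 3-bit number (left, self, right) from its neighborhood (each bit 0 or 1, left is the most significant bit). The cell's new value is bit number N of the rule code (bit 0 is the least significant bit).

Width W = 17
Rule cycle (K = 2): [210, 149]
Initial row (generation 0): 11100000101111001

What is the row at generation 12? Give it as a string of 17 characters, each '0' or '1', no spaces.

Gen 0: 11100000101111001
Gen 1 (rule 210): 01110001000111110
Gen 2 (rule 149): 00101101110011101
Gen 3 (rule 210): 01000100111101100
Gen 4 (rule 149): 01110110011000011
Gen 5 (rule 210): 10110011101100101
Gen 6 (rule 149): 10001001000010101
Gen 7 (rule 210): 01010110100100000
Gen 8 (rule 149): 01010000110111111
Gen 9 (rule 210): 10001001010011111
Gen 10 (rule 149): 11101101011001110
Gen 11 (rule 210): 01100100001110111
Gen 12 (rule 149): 00010111100100010

Answer: 00010111100100010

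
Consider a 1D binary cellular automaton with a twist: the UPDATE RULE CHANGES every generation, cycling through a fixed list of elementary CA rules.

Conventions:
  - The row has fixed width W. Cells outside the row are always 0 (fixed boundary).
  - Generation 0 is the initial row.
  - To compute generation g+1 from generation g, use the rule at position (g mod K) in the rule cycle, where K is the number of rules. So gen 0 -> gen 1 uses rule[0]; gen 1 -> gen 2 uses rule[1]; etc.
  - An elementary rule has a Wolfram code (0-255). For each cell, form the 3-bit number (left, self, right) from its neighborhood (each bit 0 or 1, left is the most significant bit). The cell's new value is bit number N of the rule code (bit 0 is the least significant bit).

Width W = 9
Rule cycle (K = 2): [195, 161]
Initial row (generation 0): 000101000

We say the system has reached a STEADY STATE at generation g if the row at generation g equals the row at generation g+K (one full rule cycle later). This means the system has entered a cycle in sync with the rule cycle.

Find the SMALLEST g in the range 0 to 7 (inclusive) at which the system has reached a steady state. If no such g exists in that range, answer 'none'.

Answer: none

Derivation:
Gen 0: 000101000
Gen 1 (rule 195): 111000011
Gen 2 (rule 161): 010011000
Gen 3 (rule 195): 100101011
Gen 4 (rule 161): 000010100
Gen 5 (rule 195): 111100001
Gen 6 (rule 161): 011001100
Gen 7 (rule 195): 101010101
Gen 8 (rule 161): 010101010
Gen 9 (rule 195): 100000000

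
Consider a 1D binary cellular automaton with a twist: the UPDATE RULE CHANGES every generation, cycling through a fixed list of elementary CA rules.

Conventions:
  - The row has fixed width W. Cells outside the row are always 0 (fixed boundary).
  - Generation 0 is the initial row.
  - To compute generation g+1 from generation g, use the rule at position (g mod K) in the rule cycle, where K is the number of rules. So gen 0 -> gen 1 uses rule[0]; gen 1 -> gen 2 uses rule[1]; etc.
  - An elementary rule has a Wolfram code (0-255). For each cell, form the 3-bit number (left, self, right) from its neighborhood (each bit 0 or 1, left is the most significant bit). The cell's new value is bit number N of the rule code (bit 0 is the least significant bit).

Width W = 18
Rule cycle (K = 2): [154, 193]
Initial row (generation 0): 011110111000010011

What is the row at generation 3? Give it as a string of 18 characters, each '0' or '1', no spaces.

Gen 0: 011110111000010011
Gen 1 (rule 154): 111100110100101110
Gen 2 (rule 193): 011100010000000110
Gen 3 (rule 154): 111010101000001101

Answer: 111010101000001101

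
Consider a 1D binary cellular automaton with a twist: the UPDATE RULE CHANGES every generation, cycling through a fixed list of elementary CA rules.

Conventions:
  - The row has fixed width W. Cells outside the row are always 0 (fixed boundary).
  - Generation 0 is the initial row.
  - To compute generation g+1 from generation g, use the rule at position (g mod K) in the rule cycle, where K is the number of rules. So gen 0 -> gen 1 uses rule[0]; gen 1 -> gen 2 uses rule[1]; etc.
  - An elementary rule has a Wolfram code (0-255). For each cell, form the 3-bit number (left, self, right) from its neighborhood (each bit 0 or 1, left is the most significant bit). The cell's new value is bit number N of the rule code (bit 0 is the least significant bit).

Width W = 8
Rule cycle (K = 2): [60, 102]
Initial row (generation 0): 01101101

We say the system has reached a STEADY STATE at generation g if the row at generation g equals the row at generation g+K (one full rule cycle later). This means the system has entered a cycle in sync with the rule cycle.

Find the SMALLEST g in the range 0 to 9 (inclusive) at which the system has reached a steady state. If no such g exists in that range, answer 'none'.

Gen 0: 01101101
Gen 1 (rule 60): 01011011
Gen 2 (rule 102): 11101101
Gen 3 (rule 60): 10011011
Gen 4 (rule 102): 10101101
Gen 5 (rule 60): 11111011
Gen 6 (rule 102): 00001101
Gen 7 (rule 60): 00001011
Gen 8 (rule 102): 00011101
Gen 9 (rule 60): 00010011
Gen 10 (rule 102): 00110101
Gen 11 (rule 60): 00101111

Answer: none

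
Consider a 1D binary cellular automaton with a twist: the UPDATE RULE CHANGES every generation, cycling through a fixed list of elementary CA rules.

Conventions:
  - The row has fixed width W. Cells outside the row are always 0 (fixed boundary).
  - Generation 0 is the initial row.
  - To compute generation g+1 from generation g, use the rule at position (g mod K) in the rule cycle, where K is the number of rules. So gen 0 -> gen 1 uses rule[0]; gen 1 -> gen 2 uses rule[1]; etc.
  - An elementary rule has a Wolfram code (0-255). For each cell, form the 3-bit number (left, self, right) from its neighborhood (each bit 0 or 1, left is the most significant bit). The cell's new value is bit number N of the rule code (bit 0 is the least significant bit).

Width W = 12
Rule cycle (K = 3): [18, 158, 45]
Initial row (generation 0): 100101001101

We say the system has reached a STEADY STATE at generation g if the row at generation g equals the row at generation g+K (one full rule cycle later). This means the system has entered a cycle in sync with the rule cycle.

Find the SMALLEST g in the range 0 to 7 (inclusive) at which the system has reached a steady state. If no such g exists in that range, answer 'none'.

Answer: 4

Derivation:
Gen 0: 100101001101
Gen 1 (rule 18): 011000110000
Gen 2 (rule 158): 110101101000
Gen 3 (rule 45): 101111011011
Gen 4 (rule 18): 000000000000
Gen 5 (rule 158): 000000000000
Gen 6 (rule 45): 111111111111
Gen 7 (rule 18): 000000000000
Gen 8 (rule 158): 000000000000
Gen 9 (rule 45): 111111111111
Gen 10 (rule 18): 000000000000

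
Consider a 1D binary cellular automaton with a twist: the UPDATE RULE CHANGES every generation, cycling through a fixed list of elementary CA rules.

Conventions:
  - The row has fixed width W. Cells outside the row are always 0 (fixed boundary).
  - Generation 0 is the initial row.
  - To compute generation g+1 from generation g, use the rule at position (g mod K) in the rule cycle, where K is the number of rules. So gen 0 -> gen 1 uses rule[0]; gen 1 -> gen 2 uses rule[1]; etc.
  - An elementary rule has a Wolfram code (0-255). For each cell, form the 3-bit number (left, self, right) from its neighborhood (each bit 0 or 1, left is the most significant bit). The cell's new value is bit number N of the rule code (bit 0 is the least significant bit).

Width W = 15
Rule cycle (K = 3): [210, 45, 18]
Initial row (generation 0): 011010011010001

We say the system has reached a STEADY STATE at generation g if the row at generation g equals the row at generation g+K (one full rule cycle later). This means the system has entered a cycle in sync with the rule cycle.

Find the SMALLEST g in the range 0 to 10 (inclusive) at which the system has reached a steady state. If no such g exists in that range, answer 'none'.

Gen 0: 011010011010001
Gen 1 (rule 210): 101001101001010
Gen 2 (rule 45): 111001011001110
Gen 3 (rule 18): 000110000110001
Gen 4 (rule 210): 001011001011010
Gen 5 (rule 45): 101110001110110
Gen 6 (rule 18): 000001010000001
Gen 7 (rule 210): 000010001000010
Gen 8 (rule 45): 111010101011010
Gen 9 (rule 18): 000000000000001
Gen 10 (rule 210): 000000000000010
Gen 11 (rule 45): 111111111111010
Gen 12 (rule 18): 000000000000001
Gen 13 (rule 210): 000000000000010

Answer: 9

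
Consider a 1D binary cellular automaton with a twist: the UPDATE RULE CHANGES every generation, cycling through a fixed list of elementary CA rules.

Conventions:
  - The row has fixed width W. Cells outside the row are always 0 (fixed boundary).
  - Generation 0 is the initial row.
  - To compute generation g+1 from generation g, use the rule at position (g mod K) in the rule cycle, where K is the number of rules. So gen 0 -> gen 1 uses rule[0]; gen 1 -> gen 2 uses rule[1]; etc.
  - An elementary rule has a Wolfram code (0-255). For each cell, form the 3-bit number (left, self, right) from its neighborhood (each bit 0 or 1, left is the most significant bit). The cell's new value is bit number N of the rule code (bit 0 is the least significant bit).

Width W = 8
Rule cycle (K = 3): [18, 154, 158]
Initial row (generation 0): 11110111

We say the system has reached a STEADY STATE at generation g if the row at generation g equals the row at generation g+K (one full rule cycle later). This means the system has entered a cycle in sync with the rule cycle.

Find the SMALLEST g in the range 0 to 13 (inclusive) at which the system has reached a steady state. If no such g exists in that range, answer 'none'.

Answer: 1

Derivation:
Gen 0: 11110111
Gen 1 (rule 18): 00000000
Gen 2 (rule 154): 00000000
Gen 3 (rule 158): 00000000
Gen 4 (rule 18): 00000000
Gen 5 (rule 154): 00000000
Gen 6 (rule 158): 00000000
Gen 7 (rule 18): 00000000
Gen 8 (rule 154): 00000000
Gen 9 (rule 158): 00000000
Gen 10 (rule 18): 00000000
Gen 11 (rule 154): 00000000
Gen 12 (rule 158): 00000000
Gen 13 (rule 18): 00000000
Gen 14 (rule 154): 00000000
Gen 15 (rule 158): 00000000
Gen 16 (rule 18): 00000000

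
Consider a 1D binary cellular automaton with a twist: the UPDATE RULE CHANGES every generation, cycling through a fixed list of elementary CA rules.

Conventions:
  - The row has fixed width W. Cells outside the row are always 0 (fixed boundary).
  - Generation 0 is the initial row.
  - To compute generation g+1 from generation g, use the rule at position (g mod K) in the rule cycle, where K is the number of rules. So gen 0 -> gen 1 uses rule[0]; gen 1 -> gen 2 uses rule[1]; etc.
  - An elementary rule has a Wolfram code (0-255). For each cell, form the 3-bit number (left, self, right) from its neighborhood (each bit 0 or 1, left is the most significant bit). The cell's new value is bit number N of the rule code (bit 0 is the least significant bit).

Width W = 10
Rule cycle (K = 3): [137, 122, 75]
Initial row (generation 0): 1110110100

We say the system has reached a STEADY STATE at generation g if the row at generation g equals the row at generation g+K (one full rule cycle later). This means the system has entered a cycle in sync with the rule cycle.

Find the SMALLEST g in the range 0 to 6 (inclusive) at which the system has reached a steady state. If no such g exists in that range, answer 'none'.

Gen 0: 1110110100
Gen 1 (rule 137): 1100100001
Gen 2 (rule 122): 1111010010
Gen 3 (rule 75): 1001000100
Gen 4 (rule 137): 0000010001
Gen 5 (rule 122): 0000101010
Gen 6 (rule 75): 1111000000
Gen 7 (rule 137): 1110011111
Gen 8 (rule 122): 1011110001
Gen 9 (rule 75): 0010010110

Answer: none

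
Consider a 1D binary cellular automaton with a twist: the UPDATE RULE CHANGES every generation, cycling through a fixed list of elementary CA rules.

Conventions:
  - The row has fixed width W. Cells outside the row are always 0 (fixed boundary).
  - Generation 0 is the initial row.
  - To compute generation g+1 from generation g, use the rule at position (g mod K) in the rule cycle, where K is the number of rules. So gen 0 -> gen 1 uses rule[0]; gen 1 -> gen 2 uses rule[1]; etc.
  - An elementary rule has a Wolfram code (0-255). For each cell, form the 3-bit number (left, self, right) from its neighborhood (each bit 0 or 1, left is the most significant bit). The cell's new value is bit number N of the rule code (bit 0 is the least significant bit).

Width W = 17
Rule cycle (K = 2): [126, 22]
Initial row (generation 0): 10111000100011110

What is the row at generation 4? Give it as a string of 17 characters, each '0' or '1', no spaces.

Answer: 00000000000100001

Derivation:
Gen 0: 10111000100011110
Gen 1 (rule 126): 11101101110110011
Gen 2 (rule 22): 00000000000001100
Gen 3 (rule 126): 00000000000011110
Gen 4 (rule 22): 00000000000100001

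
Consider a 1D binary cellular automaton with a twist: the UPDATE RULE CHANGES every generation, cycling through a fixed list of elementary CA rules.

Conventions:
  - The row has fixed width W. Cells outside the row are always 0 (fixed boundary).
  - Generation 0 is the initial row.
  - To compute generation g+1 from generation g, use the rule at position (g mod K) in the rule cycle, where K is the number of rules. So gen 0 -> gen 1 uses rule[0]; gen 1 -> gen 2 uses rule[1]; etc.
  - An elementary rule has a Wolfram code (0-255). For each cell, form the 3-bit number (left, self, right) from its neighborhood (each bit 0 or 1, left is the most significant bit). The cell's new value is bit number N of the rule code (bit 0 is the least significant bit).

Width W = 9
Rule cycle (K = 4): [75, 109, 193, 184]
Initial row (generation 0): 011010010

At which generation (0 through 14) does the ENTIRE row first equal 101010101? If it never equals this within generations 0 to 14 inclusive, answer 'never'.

Answer: 2

Derivation:
Gen 0: 011010010
Gen 1 (rule 75): 111000100
Gen 2 (rule 109): 101010101
Gen 3 (rule 193): 000000000
Gen 4 (rule 184): 000000000
Gen 5 (rule 75): 111111111
Gen 6 (rule 109): 100000001
Gen 7 (rule 193): 001111100
Gen 8 (rule 184): 001111010
Gen 9 (rule 75): 111001000
Gen 10 (rule 109): 101001011
Gen 11 (rule 193): 000000001
Gen 12 (rule 184): 000000000
Gen 13 (rule 75): 111111111
Gen 14 (rule 109): 100000001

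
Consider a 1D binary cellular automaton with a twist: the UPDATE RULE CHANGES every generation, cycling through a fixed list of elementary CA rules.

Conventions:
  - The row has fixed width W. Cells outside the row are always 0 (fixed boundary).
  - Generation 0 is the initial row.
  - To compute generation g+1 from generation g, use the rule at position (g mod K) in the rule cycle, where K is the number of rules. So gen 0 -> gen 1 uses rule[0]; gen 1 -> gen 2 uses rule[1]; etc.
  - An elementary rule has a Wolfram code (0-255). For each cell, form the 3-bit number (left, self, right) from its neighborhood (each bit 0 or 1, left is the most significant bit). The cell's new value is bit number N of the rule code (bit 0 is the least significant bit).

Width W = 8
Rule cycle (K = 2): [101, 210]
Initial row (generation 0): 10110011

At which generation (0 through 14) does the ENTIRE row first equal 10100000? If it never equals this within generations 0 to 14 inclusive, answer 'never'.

Gen 0: 10110011
Gen 1 (rule 101): 11010001
Gen 2 (rule 210): 01001010
Gen 3 (rule 101): 01001110
Gen 4 (rule 210): 10110111
Gen 5 (rule 101): 11011001
Gen 6 (rule 210): 01001110
Gen 7 (rule 101): 01000010
Gen 8 (rule 210): 10100101
Gen 9 (rule 101): 11100111
Gen 10 (rule 210): 01111011
Gen 11 (rule 101): 00001101
Gen 12 (rule 210): 00010100
Gen 13 (rule 101): 11011101
Gen 14 (rule 210): 01001100

Answer: never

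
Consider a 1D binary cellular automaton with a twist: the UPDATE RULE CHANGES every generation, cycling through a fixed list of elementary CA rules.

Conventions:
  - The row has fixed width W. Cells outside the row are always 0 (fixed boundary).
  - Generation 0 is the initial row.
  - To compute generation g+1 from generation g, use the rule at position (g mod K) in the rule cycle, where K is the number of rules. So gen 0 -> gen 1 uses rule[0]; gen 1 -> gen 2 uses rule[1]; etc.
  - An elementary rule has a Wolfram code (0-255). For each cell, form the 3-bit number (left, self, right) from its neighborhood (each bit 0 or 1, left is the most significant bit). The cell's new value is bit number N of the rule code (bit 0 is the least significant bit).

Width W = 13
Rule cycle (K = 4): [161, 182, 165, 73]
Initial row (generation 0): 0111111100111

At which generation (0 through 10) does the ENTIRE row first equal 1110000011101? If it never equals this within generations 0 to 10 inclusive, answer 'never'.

Answer: never

Derivation:
Gen 0: 0111111100111
Gen 1 (rule 161): 0011111000010
Gen 2 (rule 182): 0101110100111
Gen 3 (rule 165): 0110101100010
Gen 4 (rule 73): 0110001101000
Gen 5 (rule 161): 0000100010011
Gen 6 (rule 182): 0001110111100
Gen 7 (rule 165): 1100101011001
Gen 8 (rule 73): 1100000011000
Gen 9 (rule 161): 0001111000011
Gen 10 (rule 182): 0010110100100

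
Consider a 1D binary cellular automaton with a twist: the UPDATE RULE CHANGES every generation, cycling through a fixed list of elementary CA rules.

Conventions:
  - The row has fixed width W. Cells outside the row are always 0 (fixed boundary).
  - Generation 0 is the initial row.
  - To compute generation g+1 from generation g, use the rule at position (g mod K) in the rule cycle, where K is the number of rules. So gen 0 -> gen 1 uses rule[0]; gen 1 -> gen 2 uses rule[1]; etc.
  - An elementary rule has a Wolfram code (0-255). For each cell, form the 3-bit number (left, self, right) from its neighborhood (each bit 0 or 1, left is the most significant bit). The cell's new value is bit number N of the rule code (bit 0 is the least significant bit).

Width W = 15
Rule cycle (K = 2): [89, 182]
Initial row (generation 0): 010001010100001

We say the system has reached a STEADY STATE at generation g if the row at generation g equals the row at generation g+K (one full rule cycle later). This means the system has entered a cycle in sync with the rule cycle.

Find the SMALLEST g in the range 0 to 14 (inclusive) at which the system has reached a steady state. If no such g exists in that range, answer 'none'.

Gen 0: 010001010100001
Gen 1 (rule 89): 001100000011100
Gen 2 (rule 182): 010010000101010
Gen 3 (rule 89): 001001110000001
Gen 4 (rule 182): 011110101000011
Gen 5 (rule 89): 010010000111011
Gen 6 (rule 182): 111111001010100
Gen 7 (rule 89): 100001100000011
Gen 8 (rule 182): 110010010000100
Gen 9 (rule 89): 111001001110011
Gen 10 (rule 182): 010111110101100
Gen 11 (rule 89): 000100010001111
Gen 12 (rule 182): 001110111010110
Gen 13 (rule 89): 101010101000111
Gen 14 (rule 182): 111111111101010
Gen 15 (rule 89): 100000000100001
Gen 16 (rule 182): 110000001110011

Answer: none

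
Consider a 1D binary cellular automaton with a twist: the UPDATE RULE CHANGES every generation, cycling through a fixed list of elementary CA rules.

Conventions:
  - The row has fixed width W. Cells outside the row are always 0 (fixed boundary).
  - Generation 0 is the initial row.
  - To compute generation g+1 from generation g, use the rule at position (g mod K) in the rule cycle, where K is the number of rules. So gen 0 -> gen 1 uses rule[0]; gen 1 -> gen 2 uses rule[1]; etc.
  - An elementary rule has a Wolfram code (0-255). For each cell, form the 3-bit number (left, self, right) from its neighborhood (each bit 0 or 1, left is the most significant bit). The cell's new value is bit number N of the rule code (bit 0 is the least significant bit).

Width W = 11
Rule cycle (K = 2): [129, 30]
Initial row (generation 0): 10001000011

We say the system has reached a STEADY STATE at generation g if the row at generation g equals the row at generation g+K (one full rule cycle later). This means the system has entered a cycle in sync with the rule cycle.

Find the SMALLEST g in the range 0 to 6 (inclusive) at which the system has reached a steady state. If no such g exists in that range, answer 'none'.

Answer: none

Derivation:
Gen 0: 10001000011
Gen 1 (rule 129): 00100011000
Gen 2 (rule 30): 01110110100
Gen 3 (rule 129): 00100000001
Gen 4 (rule 30): 01110000011
Gen 5 (rule 129): 00100111000
Gen 6 (rule 30): 01111100100
Gen 7 (rule 129): 00111000001
Gen 8 (rule 30): 01100100011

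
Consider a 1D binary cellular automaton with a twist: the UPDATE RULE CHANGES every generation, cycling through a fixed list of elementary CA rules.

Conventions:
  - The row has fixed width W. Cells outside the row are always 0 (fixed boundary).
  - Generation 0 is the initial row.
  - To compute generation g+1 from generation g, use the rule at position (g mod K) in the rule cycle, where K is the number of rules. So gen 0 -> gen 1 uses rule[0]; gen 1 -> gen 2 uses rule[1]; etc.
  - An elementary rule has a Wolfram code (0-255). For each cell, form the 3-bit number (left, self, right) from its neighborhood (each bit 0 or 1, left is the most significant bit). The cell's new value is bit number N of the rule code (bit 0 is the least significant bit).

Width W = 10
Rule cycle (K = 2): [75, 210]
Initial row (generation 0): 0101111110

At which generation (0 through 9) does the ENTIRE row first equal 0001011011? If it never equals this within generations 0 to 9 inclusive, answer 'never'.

Gen 0: 0101111110
Gen 1 (rule 75): 1001000010
Gen 2 (rule 210): 0110100101
Gen 3 (rule 75): 1110001000
Gen 4 (rule 210): 0111010100
Gen 5 (rule 75): 1101000001
Gen 6 (rule 210): 0100100010
Gen 7 (rule 75): 1001001100
Gen 8 (rule 210): 0110110110
Gen 9 (rule 75): 1110110110

Answer: never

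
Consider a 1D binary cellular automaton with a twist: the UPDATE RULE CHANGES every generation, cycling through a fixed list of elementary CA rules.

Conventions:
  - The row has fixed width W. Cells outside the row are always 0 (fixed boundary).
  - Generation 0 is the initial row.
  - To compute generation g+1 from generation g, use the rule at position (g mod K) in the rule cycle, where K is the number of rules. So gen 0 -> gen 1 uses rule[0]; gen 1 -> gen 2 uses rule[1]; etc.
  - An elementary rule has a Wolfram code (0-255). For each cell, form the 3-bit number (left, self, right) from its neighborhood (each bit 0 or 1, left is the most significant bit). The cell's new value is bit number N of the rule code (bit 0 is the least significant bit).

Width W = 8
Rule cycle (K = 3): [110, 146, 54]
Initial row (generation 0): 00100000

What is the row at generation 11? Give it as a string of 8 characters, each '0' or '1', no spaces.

Gen 0: 00100000
Gen 1 (rule 110): 01100000
Gen 2 (rule 146): 10010000
Gen 3 (rule 54): 11111000
Gen 4 (rule 110): 10001000
Gen 5 (rule 146): 01010100
Gen 6 (rule 54): 11111110
Gen 7 (rule 110): 10000010
Gen 8 (rule 146): 01000101
Gen 9 (rule 54): 11101111
Gen 10 (rule 110): 10111001
Gen 11 (rule 146): 00010110

Answer: 00010110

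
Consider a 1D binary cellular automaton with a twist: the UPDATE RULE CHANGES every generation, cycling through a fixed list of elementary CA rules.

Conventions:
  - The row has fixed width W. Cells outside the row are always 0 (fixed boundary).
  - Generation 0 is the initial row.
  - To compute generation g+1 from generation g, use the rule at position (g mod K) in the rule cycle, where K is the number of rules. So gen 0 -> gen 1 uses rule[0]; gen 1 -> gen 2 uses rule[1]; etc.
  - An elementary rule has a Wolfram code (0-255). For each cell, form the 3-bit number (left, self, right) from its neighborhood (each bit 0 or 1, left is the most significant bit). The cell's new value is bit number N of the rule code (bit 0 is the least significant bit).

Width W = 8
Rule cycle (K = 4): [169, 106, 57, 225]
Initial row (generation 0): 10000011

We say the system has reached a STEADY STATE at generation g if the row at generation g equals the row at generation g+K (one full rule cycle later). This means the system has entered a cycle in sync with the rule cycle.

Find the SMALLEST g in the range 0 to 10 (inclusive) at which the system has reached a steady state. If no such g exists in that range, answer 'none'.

Answer: none

Derivation:
Gen 0: 10000011
Gen 1 (rule 169): 00111010
Gen 2 (rule 106): 01101100
Gen 3 (rule 57): 01011011
Gen 4 (rule 225): 00101101
Gen 5 (rule 169): 10011010
Gen 6 (rule 106): 00111100
Gen 7 (rule 57): 10100011
Gen 8 (rule 225): 01001001
Gen 9 (rule 169): 00000000
Gen 10 (rule 106): 00000000
Gen 11 (rule 57): 11111111
Gen 12 (rule 225): 01111111
Gen 13 (rule 169): 01111110
Gen 14 (rule 106): 11000010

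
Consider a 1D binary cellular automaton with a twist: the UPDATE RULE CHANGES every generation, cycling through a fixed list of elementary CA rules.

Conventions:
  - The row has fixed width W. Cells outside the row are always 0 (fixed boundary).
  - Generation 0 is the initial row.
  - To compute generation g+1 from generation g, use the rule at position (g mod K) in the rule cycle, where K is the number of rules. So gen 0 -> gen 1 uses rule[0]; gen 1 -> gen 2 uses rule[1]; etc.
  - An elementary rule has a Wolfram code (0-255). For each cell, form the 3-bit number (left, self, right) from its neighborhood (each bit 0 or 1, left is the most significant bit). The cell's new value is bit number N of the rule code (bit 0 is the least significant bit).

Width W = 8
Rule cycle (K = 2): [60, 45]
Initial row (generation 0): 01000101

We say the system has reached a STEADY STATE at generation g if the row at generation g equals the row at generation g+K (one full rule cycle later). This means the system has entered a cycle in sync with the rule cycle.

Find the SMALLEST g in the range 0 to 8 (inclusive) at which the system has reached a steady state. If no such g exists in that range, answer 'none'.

Gen 0: 01000101
Gen 1 (rule 60): 01100111
Gen 2 (rule 45): 01000100
Gen 3 (rule 60): 01100110
Gen 4 (rule 45): 01000100
Gen 5 (rule 60): 01100110
Gen 6 (rule 45): 01000100
Gen 7 (rule 60): 01100110
Gen 8 (rule 45): 01000100
Gen 9 (rule 60): 01100110
Gen 10 (rule 45): 01000100

Answer: 2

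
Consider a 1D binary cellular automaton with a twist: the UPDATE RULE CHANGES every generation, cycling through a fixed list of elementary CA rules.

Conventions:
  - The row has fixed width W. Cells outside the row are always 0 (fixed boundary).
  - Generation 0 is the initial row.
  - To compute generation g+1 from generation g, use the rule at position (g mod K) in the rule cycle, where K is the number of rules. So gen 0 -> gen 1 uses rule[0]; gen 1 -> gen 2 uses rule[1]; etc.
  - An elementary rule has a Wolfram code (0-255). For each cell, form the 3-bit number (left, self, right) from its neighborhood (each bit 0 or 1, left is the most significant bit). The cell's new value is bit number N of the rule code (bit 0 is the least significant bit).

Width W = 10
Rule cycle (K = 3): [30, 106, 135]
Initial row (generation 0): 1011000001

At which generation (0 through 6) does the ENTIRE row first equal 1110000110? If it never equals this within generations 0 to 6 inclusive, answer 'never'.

Answer: never

Derivation:
Gen 0: 1011000001
Gen 1 (rule 30): 1010100011
Gen 2 (rule 106): 0101000111
Gen 3 (rule 135): 1101011010
Gen 4 (rule 30): 1001010011
Gen 5 (rule 106): 0010100111
Gen 6 (rule 135): 1110101010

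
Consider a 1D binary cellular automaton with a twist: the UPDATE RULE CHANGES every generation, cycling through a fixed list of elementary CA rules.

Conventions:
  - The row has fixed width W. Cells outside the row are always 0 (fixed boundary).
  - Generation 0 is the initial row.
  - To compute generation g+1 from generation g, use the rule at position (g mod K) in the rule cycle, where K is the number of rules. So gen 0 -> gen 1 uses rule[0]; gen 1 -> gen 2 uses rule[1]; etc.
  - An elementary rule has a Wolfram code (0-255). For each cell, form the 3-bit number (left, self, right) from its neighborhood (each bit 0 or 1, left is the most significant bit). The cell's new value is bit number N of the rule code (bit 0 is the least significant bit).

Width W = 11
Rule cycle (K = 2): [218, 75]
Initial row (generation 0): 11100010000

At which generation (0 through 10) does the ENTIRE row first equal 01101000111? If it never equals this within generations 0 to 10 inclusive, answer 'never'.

Gen 0: 11100010000
Gen 1 (rule 218): 11110101000
Gen 2 (rule 75): 10010000011
Gen 3 (rule 218): 01101000111
Gen 4 (rule 75): 11100011101
Gen 5 (rule 218): 11110111100
Gen 6 (rule 75): 10010100101
Gen 7 (rule 218): 01100011000
Gen 8 (rule 75): 11101111011
Gen 9 (rule 218): 11101111011
Gen 10 (rule 75): 10101001011

Answer: 3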